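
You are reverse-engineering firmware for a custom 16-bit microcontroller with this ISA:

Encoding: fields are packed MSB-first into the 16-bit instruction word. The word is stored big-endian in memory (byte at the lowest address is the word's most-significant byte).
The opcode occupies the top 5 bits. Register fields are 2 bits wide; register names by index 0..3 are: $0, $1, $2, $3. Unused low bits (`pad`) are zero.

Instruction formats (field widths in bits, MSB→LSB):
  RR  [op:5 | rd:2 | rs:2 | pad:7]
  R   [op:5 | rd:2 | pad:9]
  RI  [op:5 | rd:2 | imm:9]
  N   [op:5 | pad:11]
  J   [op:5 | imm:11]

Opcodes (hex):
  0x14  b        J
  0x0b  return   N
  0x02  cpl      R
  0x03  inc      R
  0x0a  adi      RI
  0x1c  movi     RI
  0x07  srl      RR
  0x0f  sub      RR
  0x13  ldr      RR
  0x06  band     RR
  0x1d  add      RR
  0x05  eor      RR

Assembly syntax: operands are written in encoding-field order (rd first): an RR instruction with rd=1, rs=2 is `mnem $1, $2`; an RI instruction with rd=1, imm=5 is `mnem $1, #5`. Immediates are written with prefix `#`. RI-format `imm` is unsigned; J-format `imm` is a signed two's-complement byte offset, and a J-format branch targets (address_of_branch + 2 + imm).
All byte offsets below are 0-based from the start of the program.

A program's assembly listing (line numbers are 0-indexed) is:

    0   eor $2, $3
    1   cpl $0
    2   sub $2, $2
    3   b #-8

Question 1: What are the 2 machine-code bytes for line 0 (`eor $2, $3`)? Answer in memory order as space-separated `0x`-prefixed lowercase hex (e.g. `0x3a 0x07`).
0x2d 0x80

line 0 (eor): pack op=0x5:5|rd=2:2|rs=3:2|pad=0:7 = 0x2d80; big→ 2d 80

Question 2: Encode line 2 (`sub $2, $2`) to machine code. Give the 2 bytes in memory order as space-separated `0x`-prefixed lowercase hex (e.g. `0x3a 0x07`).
0x7d 0x00

line 2 (sub): pack op=0xf:5|rd=2:2|rs=2:2|pad=0:7 = 0x7d00; big→ 7d 00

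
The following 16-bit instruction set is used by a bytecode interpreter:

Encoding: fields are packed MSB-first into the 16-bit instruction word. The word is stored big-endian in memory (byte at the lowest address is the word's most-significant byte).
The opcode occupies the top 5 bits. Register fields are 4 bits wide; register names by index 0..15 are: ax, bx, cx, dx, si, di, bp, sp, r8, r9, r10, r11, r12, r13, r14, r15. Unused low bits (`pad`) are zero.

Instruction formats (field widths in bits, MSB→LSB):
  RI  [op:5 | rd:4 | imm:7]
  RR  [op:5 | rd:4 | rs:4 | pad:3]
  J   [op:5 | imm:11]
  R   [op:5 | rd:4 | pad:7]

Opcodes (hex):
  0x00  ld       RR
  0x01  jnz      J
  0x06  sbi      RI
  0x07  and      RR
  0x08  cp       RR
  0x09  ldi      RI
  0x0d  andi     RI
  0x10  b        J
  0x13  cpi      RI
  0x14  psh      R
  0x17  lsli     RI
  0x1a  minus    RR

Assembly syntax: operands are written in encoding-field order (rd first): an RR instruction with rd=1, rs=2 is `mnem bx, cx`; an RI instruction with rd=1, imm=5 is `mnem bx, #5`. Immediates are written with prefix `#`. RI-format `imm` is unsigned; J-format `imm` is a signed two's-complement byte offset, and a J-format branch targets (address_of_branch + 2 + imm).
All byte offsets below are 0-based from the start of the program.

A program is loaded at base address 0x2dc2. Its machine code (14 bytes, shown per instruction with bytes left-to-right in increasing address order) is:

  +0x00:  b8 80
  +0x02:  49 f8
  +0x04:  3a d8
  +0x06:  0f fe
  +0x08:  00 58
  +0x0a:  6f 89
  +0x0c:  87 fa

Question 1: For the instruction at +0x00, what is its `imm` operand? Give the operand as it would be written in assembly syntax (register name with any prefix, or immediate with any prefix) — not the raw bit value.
#0

@+00  big-endian(b8 80) = 0xb880
  top 5b → 0x17 → lsli [RI]
  rd@[10:7]=0x1 ⇒ bx
  imm@[6:0]=0x0 ⇒ #0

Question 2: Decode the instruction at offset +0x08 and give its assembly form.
@+08  big-endian(00 58) = 0x0058
  top 5b → 0x0 → ld [RR]
  rd: (w>>7)&0xf=0x0 → ax
  rs: (w>>3)&0xf=0xb → r11

ld ax, r11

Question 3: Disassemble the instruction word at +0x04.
and di, r11

+0x04: 3a d8 ⇒ word 0x3ad8 (big)
  op=0x3ad8>>11=0x7 ⇒ and (RR)
  rd: (w>>7)&0xf=0x5 → di
  rs: (w>>3)&0xf=0xb → r11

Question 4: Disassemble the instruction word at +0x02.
ldi dx, #120

+0x02: 49 f8 ⇒ word 0x49f8 (big)
  op=0x49f8>>11=0x9 ⇒ ldi (RI)
  [10:7] rd=3 = dx
  [6:0] imm=120 = #120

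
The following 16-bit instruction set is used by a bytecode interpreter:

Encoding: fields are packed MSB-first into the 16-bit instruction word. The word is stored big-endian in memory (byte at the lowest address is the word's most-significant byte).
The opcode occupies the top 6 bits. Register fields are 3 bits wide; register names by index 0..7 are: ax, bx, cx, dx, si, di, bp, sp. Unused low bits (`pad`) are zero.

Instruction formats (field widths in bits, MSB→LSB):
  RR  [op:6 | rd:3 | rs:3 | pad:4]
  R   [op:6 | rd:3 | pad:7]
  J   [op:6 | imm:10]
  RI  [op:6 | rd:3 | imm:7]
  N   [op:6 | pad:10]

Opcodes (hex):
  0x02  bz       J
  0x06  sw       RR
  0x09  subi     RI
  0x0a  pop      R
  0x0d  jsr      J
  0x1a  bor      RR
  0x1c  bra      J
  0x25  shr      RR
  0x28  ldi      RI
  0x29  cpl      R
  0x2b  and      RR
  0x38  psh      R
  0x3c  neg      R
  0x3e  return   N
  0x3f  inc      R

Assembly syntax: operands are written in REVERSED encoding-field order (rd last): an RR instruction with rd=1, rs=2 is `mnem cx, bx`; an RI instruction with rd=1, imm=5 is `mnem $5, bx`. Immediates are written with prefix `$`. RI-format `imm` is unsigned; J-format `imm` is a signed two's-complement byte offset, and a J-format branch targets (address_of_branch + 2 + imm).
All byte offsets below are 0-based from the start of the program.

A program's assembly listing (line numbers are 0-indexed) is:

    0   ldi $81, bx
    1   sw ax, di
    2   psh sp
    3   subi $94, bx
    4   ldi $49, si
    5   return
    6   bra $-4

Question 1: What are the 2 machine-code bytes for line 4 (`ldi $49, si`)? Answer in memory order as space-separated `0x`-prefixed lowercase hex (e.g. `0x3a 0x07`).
0xa2 0x31

line 4 (ldi): pack op=0x28:6|rd=4:3|imm=49:7 = 0xa231; big→ a2 31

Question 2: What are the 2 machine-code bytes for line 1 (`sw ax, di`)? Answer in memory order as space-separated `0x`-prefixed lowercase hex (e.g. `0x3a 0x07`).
0x1a 0x80

1. sw fields op=0x6:6|rd=5:3|rs=0:3|pad=0:4 → word 1a80h → 1a 80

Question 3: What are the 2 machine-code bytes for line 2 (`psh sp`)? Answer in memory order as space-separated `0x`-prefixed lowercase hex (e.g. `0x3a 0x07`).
2. psh fields op=0x38:6|rd=7:3|pad=0:7 → word e380h → e3 80

0xe3 0x80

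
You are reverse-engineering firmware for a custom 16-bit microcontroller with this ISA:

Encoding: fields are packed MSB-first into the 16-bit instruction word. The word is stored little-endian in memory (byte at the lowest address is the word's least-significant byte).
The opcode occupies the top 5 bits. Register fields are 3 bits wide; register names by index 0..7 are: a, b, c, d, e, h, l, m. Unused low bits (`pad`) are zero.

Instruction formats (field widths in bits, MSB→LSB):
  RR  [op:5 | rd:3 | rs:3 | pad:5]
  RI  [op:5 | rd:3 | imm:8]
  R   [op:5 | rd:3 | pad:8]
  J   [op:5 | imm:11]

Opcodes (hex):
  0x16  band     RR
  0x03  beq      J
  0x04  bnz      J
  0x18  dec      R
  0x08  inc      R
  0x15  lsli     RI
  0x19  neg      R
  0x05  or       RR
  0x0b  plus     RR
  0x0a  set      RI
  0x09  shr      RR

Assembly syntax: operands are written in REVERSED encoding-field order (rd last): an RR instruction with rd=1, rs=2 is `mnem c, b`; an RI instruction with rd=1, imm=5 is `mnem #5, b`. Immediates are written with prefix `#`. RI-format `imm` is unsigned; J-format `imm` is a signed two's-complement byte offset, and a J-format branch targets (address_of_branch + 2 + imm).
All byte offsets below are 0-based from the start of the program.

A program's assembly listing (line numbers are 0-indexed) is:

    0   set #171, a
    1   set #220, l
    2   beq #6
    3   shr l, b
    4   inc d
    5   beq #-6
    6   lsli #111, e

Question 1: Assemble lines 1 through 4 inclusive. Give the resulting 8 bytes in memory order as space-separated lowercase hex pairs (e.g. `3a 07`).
dc 56 06 18 c0 49 00 43

line 1 (set): pack op=0xa:5|rd=6:3|imm=220:8 = 0x56dc; little→ dc 56
line 2 (beq): pack op=0x3:5|imm=6:11 = 0x1806; little→ 06 18
line 3 (shr): pack op=0x9:5|rd=1:3|rs=6:3|pad=0:5 = 0x49c0; little→ c0 49
line 4 (inc): pack op=0x8:5|rd=3:3|pad=0:8 = 0x4300; little→ 00 43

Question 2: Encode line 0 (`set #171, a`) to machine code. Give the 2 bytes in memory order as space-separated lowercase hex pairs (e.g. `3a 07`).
ab 50

L0: set op=0xa:5|rd=0:3|imm=171:8 ⇒ 0x50ab ⇒ little ab 50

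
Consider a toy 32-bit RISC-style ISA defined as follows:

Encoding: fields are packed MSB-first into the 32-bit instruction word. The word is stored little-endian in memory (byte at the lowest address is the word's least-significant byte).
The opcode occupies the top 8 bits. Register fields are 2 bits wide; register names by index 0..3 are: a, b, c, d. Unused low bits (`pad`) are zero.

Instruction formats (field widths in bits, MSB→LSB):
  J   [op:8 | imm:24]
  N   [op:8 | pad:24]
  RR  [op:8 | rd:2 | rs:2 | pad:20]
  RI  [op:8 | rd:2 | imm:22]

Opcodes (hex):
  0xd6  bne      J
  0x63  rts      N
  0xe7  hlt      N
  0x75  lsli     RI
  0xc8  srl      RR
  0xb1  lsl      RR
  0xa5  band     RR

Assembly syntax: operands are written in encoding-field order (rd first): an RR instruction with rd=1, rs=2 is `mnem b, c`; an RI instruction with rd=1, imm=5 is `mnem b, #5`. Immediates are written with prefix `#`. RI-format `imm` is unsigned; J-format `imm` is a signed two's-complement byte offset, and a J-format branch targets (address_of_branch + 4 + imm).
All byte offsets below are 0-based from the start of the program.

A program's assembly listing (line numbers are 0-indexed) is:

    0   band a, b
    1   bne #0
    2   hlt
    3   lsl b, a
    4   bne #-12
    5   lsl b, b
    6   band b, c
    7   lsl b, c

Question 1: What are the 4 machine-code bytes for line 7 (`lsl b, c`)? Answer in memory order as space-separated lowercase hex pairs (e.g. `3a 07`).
00 00 60 b1

L7: lsl op=0xb1:8|rd=1:2|rs=2:2|pad=0:20 ⇒ 0xb1600000 ⇒ little 00 00 60 b1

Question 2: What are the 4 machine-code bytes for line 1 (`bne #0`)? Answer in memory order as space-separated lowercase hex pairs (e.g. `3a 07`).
00 00 00 d6

line 1 (bne): pack op=0xd6:8|imm=0:24 = 0xd6000000; little→ 00 00 00 d6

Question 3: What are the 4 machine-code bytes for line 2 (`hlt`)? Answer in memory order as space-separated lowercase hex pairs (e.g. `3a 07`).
L2: hlt op=0xe7:8|pad=0:24 ⇒ 0xe7000000 ⇒ little 00 00 00 e7

00 00 00 e7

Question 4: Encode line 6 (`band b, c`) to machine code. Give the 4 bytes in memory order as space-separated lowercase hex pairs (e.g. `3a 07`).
line 6 (band): pack op=0xa5:8|rd=1:2|rs=2:2|pad=0:20 = 0xa5600000; little→ 00 00 60 a5

00 00 60 a5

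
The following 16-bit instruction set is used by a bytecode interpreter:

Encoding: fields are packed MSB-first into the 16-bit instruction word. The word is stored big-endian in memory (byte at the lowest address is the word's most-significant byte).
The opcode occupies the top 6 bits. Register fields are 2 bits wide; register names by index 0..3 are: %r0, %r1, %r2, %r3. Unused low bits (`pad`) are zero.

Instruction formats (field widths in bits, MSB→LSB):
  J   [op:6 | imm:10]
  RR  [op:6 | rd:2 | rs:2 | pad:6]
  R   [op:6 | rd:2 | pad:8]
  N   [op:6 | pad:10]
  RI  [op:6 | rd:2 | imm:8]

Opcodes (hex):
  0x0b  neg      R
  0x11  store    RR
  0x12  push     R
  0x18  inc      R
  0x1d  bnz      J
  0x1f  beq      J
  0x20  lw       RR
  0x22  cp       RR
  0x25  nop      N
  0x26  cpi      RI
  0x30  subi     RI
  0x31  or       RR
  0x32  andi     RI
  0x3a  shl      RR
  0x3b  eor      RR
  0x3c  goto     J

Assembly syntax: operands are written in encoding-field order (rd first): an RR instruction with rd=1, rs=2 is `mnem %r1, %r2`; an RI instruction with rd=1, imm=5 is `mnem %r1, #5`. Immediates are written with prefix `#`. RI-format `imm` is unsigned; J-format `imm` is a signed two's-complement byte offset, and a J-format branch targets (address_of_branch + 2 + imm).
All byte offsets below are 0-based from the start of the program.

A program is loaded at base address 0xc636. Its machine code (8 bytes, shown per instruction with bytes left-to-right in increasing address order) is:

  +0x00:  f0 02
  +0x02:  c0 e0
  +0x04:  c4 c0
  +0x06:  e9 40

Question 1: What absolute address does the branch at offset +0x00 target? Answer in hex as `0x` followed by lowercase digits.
0xc63a

+0x00: f0 02 ⇒ word 0xf002 (big)
  top 6b → 0x3c → goto [J]
  imm@[9:0]=0x2 ⇒ #2
  target = base 0xc636 + off 0x00 + 2 + imm 2 = 0xc63a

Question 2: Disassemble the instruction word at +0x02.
subi %r0, #224

+0x02: c0 e0 ⇒ word 0xc0e0 (big)
  top 6b → 0x30 → subi [RI]
  rd@[9:8]=0x0 ⇒ %r0
  imm@[7:0]=0xe0 ⇒ #224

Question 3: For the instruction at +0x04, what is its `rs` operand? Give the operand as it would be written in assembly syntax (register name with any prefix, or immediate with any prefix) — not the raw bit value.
[04] c4 c0 → 0xc4c0
  top 6b → 0x31 → or [RR]
  rd@[9:8]=0x0 ⇒ %r0
  rs@[7:6]=0x3 ⇒ %r3

%r3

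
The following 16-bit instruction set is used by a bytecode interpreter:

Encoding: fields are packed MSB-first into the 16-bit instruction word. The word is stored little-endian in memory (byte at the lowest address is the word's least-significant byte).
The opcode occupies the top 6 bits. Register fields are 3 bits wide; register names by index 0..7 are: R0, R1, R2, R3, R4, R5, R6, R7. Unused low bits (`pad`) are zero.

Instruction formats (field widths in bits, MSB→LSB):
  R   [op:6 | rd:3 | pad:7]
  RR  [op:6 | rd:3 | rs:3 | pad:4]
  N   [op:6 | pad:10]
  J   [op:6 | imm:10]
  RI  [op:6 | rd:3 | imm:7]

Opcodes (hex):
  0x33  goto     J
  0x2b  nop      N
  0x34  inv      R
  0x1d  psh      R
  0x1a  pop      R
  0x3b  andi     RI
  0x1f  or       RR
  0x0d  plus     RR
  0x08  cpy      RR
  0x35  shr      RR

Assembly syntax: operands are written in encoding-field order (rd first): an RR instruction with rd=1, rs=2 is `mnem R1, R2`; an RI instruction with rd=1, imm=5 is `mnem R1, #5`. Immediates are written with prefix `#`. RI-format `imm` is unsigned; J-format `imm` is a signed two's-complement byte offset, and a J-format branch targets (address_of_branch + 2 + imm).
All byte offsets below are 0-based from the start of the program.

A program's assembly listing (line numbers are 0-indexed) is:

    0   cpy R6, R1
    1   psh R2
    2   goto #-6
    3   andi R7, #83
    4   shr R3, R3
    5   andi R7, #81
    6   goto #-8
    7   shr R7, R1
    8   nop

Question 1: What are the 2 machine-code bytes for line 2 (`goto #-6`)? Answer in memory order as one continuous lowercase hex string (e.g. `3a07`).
2. goto fields op=0x33:6|imm=-6:10 → word cffah → fa cf

facf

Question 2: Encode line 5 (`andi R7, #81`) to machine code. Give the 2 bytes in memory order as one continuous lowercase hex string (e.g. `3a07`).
d1ef

L5: andi op=0x3b:6|rd=7:3|imm=81:7 ⇒ 0xefd1 ⇒ little d1 ef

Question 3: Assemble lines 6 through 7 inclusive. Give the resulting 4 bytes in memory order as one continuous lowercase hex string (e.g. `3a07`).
L6: goto op=0x33:6|imm=-8:10 ⇒ 0xcff8 ⇒ little f8 cf
L7: shr op=0x35:6|rd=7:3|rs=1:3|pad=0:4 ⇒ 0xd790 ⇒ little 90 d7

f8cf90d7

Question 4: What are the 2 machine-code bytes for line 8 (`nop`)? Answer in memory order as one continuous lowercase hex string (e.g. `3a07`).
00ac

L8: nop op=0x2b:6|pad=0:10 ⇒ 0xac00 ⇒ little 00 ac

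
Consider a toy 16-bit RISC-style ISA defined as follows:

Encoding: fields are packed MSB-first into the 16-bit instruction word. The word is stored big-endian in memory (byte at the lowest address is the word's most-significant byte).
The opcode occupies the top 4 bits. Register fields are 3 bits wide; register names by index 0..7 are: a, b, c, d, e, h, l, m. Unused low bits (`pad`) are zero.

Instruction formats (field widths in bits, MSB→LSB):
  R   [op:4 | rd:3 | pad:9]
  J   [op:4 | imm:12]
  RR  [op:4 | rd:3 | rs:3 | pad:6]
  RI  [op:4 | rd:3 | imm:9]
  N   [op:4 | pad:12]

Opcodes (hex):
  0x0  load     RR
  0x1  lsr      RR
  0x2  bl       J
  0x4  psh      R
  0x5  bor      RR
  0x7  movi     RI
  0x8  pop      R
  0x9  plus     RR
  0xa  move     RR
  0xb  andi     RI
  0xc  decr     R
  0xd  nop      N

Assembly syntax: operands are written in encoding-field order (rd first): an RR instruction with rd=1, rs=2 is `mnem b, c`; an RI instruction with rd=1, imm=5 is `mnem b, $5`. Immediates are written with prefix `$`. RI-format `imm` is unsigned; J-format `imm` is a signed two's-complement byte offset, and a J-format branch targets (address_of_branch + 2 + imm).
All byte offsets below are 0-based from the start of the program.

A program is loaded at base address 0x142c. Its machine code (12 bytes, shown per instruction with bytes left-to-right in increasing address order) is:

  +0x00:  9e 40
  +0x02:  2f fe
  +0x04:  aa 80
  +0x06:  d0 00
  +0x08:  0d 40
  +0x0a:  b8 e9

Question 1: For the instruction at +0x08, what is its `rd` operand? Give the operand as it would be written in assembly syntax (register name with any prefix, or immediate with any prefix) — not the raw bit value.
l

+0x08: 0d 40 ⇒ word 0x0d40 (big)
  top 4b → 0x0 → load [RR]
  [11:9] rd=6 = l
  [8:6] rs=5 = h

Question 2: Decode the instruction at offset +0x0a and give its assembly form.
[0a] b8 e9 → 0xb8e9
  opcode bits[15:12]=0xb: andi/RI
  rd: (w>>9)&0x7=0x4 → e
  imm: (w>>0)&0x1ff=0xe9 → $233

andi e, $233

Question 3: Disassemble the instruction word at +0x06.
nop

+0x06: d0 00 ⇒ word 0xd000 (big)
  op=0xd000>>12=0xd ⇒ nop (N)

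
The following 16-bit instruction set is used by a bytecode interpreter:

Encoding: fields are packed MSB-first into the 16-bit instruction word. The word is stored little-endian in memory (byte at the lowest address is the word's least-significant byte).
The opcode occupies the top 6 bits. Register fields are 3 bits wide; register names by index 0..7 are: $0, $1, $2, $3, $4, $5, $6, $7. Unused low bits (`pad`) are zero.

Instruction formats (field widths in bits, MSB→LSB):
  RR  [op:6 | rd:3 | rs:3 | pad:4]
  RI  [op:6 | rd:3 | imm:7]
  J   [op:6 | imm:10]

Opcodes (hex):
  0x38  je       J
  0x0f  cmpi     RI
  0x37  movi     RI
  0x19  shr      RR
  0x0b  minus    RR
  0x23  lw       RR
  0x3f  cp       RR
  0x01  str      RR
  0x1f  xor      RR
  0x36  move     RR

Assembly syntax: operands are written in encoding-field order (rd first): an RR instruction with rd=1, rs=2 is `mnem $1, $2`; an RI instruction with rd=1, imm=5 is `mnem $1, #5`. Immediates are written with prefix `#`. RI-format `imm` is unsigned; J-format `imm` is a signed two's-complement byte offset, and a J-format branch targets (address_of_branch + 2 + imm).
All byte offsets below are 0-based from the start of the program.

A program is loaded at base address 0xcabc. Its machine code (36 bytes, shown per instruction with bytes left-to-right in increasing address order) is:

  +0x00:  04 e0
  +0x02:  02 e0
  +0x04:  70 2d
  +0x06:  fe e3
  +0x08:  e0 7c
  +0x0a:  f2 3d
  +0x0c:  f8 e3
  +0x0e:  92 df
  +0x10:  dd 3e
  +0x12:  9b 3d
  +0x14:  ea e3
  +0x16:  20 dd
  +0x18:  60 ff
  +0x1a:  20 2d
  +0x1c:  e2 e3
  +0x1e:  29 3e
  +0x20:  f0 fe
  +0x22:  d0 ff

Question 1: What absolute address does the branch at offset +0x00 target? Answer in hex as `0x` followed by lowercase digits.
0xcac2

+0x00: 04 e0 ⇒ word 0xe004 (little)
  top 6b → 0x38 → je [J]
  [9:0] imm=4 = #4
  target = base 0xcabc + off 0x00 + 2 + imm 4 = 0xcac2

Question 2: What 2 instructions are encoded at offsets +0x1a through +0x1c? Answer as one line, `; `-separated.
minus $2, $2; je #-30

[1a] 20 2d → 0x2d20
  top 6b → 0xb → minus [RR]
  [9:7] rd=2 = $2
  [6:4] rs=2 = $2
[1c] e2 e3 → 0xe3e2
  top 6b → 0x38 → je [J]
  [9:0] imm=994 (s10→-30) = #-30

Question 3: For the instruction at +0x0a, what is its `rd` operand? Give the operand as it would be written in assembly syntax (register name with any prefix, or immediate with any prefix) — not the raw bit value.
$3

@+0a  little-endian(f2 3d) = 0x3df2
  opcode bits[15:10]=0xf: cmpi/RI
  [9:7] rd=3 = $3
  [6:0] imm=114 = #114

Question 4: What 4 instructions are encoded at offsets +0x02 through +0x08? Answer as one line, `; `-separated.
[02] 02 e0 → 0xe002
  op=0xe002>>10=0x38 ⇒ je (J)
  [9:0] imm=2 = #2
[04] 70 2d → 0x2d70
  op=0x2d70>>10=0xb ⇒ minus (RR)
  [9:7] rd=2 = $2
  [6:4] rs=7 = $7
[06] fe e3 → 0xe3fe
  op=0xe3fe>>10=0x38 ⇒ je (J)
  [9:0] imm=1022 (s10→-2) = #-2
[08] e0 7c → 0x7ce0
  op=0x7ce0>>10=0x1f ⇒ xor (RR)
  [9:7] rd=1 = $1
  [6:4] rs=6 = $6

je #2; minus $2, $7; je #-2; xor $1, $6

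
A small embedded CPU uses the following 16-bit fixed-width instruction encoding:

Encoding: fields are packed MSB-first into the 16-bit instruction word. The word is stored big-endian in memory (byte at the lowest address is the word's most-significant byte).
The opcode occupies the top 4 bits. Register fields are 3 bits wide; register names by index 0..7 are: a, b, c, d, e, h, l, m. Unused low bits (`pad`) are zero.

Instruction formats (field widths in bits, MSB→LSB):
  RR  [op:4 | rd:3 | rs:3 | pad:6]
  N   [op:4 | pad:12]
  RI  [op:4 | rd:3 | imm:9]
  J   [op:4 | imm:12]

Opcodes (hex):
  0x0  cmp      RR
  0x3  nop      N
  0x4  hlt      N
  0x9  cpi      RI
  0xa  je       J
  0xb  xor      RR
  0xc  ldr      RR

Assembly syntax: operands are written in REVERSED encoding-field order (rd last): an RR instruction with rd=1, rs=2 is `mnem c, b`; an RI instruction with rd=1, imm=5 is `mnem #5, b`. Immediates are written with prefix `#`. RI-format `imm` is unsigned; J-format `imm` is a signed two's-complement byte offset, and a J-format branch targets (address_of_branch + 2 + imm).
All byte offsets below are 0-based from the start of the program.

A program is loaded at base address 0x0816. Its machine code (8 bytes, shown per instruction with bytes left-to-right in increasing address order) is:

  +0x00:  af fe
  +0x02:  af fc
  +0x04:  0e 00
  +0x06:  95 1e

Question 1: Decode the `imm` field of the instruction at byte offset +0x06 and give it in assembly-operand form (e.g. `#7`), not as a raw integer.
+0x06: 95 1e ⇒ word 0x951e (big)
  op=0x951e>>12=0x9 ⇒ cpi (RI)
  rd: (w>>9)&0x7=0x2 → c
  imm: (w>>0)&0x1ff=0x11e → #286

#286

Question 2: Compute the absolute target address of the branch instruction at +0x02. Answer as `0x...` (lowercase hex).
[02] af fc → 0xaffc
  top 4b → 0xa → je [J]
  imm: (w>>0)&0xfff=0xffc (s12→-4) → #-4
  target = base 0x0816 + off 0x02 + 2 + imm -4 = 0x0816

0x0816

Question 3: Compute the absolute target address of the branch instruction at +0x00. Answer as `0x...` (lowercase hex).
[00] af fe → 0xaffe
  op=0xaffe>>12=0xa ⇒ je (J)
  [11:0] imm=4094 (s12→-2) = #-2
  target = base 0x0816 + off 0x00 + 2 + imm -2 = 0x0816

0x0816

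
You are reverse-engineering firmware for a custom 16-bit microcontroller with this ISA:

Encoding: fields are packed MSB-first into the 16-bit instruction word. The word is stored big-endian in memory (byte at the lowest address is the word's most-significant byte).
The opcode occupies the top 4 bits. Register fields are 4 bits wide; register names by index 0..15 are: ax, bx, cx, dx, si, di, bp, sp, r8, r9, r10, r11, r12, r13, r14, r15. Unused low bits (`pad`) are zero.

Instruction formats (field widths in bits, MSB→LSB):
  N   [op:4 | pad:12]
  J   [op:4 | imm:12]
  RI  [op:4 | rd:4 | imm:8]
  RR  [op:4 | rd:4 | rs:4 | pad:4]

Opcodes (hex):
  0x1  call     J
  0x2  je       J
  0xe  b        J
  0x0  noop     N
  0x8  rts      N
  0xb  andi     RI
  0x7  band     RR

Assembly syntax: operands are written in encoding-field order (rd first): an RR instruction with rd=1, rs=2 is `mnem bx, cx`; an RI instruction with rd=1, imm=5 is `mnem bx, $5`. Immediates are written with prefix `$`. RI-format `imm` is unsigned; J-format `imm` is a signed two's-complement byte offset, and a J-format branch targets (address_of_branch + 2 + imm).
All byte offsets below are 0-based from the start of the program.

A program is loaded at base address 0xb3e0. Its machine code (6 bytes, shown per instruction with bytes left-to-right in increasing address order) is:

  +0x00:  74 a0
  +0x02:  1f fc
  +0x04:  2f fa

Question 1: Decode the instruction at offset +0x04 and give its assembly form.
je $-6

[04] 2f fa → 0x2ffa
  opcode bits[15:12]=0x2: je/J
  imm@[11:0]=0xffa (s12→-6) ⇒ $-6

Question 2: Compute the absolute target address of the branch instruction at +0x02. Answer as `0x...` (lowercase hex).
0xb3e0

[02] 1f fc → 0x1ffc
  opcode bits[15:12]=0x1: call/J
  imm@[11:0]=0xffc (s12→-4) ⇒ $-4
  target = base 0xb3e0 + off 0x02 + 2 + imm -4 = 0xb3e0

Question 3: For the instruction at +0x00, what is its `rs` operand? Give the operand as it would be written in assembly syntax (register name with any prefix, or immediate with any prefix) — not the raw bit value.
@+00  big-endian(74 a0) = 0x74a0
  op=0x74a0>>12=0x7 ⇒ band (RR)
  [11:8] rd=4 = si
  [7:4] rs=10 = r10

r10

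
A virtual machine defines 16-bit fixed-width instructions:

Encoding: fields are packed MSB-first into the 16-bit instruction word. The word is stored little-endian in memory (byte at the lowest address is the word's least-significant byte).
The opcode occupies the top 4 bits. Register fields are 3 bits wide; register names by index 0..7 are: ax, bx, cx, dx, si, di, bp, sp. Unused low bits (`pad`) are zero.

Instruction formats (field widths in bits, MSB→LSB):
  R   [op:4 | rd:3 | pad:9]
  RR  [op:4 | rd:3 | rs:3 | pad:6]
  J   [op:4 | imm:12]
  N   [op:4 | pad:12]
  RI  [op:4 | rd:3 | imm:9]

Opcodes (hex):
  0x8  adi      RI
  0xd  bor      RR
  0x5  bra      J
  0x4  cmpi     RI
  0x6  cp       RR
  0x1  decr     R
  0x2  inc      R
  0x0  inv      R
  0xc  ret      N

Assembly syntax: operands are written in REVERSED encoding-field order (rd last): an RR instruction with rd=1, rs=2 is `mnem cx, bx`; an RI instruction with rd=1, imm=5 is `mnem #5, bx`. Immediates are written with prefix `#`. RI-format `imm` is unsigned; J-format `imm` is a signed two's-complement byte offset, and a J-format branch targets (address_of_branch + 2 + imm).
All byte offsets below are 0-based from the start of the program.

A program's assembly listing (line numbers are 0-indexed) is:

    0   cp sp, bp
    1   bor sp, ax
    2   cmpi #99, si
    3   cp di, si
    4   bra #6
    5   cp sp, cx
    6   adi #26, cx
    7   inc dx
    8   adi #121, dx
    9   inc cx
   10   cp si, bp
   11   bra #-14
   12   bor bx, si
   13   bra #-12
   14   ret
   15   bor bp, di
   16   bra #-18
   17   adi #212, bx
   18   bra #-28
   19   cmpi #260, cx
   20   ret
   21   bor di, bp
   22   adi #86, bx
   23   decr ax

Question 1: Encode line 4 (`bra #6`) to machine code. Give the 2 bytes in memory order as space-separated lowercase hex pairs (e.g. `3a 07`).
06 50

L4: bra op=0x5:4|imm=6:12 ⇒ 0x5006 ⇒ little 06 50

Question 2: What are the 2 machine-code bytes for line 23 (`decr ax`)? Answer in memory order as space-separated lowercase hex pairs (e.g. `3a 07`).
00 10

line 23 (decr): pack op=0x1:4|rd=0:3|pad=0:9 = 0x1000; little→ 00 10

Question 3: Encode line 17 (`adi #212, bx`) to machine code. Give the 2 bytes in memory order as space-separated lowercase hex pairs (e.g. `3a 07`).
L17: adi op=0x8:4|rd=1:3|imm=212:9 ⇒ 0x82d4 ⇒ little d4 82

d4 82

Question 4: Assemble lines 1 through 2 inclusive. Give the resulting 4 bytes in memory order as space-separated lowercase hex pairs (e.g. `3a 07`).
c0 d1 63 48

L1: bor op=0xd:4|rd=0:3|rs=7:3|pad=0:6 ⇒ 0xd1c0 ⇒ little c0 d1
L2: cmpi op=0x4:4|rd=4:3|imm=99:9 ⇒ 0x4863 ⇒ little 63 48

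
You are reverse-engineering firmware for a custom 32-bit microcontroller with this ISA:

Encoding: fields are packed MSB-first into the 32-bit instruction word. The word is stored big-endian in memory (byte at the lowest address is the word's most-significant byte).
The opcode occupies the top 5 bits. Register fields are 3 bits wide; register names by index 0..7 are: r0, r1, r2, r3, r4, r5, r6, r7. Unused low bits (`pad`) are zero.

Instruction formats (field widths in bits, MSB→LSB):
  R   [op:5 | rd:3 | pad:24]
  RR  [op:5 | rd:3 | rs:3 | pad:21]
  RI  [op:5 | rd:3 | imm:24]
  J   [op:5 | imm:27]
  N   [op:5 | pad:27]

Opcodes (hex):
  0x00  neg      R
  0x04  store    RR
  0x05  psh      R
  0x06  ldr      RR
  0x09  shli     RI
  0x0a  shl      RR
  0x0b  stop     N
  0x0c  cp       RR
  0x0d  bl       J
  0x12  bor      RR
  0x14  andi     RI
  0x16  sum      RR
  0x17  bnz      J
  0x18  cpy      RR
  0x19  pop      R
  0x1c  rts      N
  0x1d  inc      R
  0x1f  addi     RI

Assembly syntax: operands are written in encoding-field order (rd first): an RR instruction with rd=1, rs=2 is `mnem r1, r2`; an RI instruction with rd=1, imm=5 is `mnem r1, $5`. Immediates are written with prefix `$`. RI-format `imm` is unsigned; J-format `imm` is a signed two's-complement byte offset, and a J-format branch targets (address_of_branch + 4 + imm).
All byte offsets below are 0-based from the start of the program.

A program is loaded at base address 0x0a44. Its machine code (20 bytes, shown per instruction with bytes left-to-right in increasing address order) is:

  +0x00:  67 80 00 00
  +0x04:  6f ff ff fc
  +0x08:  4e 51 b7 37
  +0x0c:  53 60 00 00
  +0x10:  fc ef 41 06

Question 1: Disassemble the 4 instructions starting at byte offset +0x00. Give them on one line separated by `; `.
[00] 67 80 00 00 → 0x67800000
  top 5b → 0xc → cp [RR]
  rd: (w>>24)&0x7=0x7 → r7
  rs: (w>>21)&0x7=0x4 → r4
[04] 6f ff ff fc → 0x6ffffffc
  top 5b → 0xd → bl [J]
  imm: (w>>0)&0x7ffffff=0x7fffffc (s27→-4) → $-4
[08] 4e 51 b7 37 → 0x4e51b737
  top 5b → 0x9 → shli [RI]
  rd: (w>>24)&0x7=0x6 → r6
  imm: (w>>0)&0xffffff=0x51b737 → $5355319
[0c] 53 60 00 00 → 0x53600000
  top 5b → 0xa → shl [RR]
  rd: (w>>24)&0x7=0x3 → r3
  rs: (w>>21)&0x7=0x3 → r3

cp r7, r4; bl $-4; shli r6, $5355319; shl r3, r3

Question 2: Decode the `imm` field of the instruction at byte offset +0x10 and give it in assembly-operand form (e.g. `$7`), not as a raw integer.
$15679750

off 0x10: read fc ef 41 06 as big → 0xfcef4106
  op=0xfcef4106>>27=0x1f ⇒ addi (RI)
  [26:24] rd=4 = r4
  [23:0] imm=15679750 = $15679750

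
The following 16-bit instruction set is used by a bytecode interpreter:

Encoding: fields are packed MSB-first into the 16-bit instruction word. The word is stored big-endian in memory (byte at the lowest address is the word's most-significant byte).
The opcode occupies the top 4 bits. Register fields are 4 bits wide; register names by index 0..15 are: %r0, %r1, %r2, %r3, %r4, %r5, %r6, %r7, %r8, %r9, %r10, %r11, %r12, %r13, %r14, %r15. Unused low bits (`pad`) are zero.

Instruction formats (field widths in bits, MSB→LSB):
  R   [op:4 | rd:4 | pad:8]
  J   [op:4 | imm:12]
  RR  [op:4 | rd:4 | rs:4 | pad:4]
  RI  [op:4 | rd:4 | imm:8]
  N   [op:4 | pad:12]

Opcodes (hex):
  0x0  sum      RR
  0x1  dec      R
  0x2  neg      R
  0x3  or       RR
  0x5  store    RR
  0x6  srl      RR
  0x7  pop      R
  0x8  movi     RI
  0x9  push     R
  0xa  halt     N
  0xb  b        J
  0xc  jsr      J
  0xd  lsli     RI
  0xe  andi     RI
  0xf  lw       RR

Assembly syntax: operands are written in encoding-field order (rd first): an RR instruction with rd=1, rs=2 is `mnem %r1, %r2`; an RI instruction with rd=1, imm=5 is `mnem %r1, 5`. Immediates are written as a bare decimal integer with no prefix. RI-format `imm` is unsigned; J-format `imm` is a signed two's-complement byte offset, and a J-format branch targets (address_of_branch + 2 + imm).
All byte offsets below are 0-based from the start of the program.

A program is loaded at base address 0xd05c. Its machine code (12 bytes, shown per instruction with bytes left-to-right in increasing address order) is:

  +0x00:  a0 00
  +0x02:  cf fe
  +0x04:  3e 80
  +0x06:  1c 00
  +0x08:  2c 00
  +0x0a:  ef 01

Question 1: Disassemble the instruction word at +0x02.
@+02  big-endian(cf fe) = 0xcffe
  op=0xcffe>>12=0xc ⇒ jsr (J)
  imm: (w>>0)&0xfff=0xffe (s12→-2) → -2

jsr -2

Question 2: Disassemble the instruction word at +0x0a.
andi %r15, 1

off 0x0a: read ef 01 as big → 0xef01
  opcode bits[15:12]=0xe: andi/RI
  [11:8] rd=15 = %r15
  [7:0] imm=1 = 1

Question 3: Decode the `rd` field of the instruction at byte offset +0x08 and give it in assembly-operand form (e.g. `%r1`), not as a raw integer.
%r12

[08] 2c 00 → 0x2c00
  top 4b → 0x2 → neg [R]
  rd@[11:8]=0xc ⇒ %r12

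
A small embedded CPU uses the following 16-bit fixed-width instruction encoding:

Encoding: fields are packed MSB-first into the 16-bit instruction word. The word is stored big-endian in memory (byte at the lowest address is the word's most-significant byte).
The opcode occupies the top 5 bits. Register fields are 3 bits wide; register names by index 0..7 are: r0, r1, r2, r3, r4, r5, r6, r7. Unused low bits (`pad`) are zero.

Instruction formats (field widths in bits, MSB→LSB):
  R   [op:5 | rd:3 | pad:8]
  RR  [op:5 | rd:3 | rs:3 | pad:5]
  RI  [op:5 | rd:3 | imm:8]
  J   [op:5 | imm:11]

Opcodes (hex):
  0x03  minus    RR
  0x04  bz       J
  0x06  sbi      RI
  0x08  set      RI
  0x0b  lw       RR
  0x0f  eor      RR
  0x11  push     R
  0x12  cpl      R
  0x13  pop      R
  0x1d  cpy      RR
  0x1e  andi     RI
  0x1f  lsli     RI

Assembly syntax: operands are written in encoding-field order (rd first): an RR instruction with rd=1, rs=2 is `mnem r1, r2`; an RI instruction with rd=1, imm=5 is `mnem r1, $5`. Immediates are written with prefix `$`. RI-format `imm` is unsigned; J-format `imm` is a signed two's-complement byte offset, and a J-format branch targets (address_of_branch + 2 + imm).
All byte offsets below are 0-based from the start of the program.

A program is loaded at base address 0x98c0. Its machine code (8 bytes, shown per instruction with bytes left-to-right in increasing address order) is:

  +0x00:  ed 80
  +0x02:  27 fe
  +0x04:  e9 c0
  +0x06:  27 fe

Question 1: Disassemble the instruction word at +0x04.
[04] e9 c0 → 0xe9c0
  op=0xe9c0>>11=0x1d ⇒ cpy (RR)
  [10:8] rd=1 = r1
  [7:5] rs=6 = r6

cpy r1, r6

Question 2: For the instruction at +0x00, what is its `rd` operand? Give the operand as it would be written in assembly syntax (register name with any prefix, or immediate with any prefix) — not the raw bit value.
@+00  big-endian(ed 80) = 0xed80
  op=0xed80>>11=0x1d ⇒ cpy (RR)
  rd@[10:8]=0x5 ⇒ r5
  rs@[7:5]=0x4 ⇒ r4

r5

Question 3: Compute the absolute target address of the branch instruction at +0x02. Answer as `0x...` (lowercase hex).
+0x02: 27 fe ⇒ word 0x27fe (big)
  top 5b → 0x4 → bz [J]
  imm: (w>>0)&0x7ff=0x7fe (s11→-2) → $-2
  target = base 0x98c0 + off 0x02 + 2 + imm -2 = 0x98c2

0x98c2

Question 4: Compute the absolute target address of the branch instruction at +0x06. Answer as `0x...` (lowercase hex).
@+06  big-endian(27 fe) = 0x27fe
  opcode bits[15:11]=0x4: bz/J
  imm: (w>>0)&0x7ff=0x7fe (s11→-2) → $-2
  target = base 0x98c0 + off 0x06 + 2 + imm -2 = 0x98c6

0x98c6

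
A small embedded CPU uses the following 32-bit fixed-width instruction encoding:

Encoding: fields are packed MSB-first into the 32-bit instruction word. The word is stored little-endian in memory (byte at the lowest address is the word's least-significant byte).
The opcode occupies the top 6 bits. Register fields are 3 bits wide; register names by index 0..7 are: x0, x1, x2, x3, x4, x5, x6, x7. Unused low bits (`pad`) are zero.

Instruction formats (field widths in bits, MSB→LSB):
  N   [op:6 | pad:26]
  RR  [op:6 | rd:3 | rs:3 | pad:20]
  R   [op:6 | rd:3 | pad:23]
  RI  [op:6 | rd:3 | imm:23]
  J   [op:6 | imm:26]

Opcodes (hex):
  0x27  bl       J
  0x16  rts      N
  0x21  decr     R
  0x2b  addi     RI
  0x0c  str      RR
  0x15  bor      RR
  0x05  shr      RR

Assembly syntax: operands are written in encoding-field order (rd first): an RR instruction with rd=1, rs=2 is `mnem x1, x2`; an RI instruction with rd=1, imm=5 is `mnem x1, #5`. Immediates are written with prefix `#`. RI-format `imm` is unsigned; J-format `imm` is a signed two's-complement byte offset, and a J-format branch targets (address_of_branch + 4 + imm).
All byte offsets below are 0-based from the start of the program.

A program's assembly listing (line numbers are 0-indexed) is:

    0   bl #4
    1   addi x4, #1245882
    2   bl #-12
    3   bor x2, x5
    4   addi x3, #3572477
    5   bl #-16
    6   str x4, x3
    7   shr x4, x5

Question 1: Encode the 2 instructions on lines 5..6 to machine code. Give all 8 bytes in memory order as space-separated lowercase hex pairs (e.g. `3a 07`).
f0 ff ff 9f 00 00 30 32

L5: bl op=0x27:6|imm=-16:26 ⇒ 0x9ffffff0 ⇒ little f0 ff ff 9f
L6: str op=0xc:6|rd=4:3|rs=3:3|pad=0:20 ⇒ 0x32300000 ⇒ little 00 00 30 32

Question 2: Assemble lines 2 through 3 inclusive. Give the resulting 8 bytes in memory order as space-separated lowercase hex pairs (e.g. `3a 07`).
line 2 (bl): pack op=0x27:6|imm=-12:26 = 0x9ffffff4; little→ f4 ff ff 9f
line 3 (bor): pack op=0x15:6|rd=2:3|rs=5:3|pad=0:20 = 0x55500000; little→ 00 00 50 55

f4 ff ff 9f 00 00 50 55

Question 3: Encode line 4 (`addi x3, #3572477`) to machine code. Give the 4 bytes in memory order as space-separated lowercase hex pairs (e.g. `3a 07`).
line 4 (addi): pack op=0x2b:6|rd=3:3|imm=3572477:23 = 0xadb682fd; little→ fd 82 b6 ad

fd 82 b6 ad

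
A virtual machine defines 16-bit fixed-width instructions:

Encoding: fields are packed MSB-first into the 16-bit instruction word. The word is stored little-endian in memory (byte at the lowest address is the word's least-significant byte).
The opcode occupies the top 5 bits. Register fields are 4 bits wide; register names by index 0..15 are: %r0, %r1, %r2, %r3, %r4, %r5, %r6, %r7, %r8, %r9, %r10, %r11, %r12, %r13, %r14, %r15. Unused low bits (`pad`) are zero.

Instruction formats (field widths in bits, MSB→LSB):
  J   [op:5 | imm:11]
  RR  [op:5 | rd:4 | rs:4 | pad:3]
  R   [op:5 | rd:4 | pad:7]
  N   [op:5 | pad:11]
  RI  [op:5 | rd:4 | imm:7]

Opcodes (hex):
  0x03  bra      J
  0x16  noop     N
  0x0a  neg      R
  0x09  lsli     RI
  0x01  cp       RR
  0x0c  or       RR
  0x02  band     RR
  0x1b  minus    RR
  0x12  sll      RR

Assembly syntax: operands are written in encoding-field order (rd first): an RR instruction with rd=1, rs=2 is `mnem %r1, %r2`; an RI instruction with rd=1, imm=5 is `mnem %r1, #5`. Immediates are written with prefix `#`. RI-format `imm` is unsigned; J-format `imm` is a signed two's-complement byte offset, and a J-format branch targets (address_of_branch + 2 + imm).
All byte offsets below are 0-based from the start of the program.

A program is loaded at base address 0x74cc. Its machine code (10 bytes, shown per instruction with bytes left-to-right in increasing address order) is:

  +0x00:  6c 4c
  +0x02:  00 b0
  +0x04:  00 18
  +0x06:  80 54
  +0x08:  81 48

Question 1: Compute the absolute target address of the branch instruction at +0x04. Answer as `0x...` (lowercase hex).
0x74d2

+0x04: 00 18 ⇒ word 0x1800 (little)
  opcode bits[15:11]=0x3: bra/J
  imm: (w>>0)&0x7ff=0x0 → #0
  target = base 0x74cc + off 0x04 + 2 + imm 0 = 0x74d2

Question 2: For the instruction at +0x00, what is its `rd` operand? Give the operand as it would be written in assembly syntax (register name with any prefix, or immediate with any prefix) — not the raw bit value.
@+00  little-endian(6c 4c) = 0x4c6c
  op=0x4c6c>>11=0x9 ⇒ lsli (RI)
  rd: (w>>7)&0xf=0x8 → %r8
  imm: (w>>0)&0x7f=0x6c → #108

%r8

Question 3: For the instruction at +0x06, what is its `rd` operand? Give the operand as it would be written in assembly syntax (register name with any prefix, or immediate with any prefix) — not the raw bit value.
+0x06: 80 54 ⇒ word 0x5480 (little)
  opcode bits[15:11]=0xa: neg/R
  [10:7] rd=9 = %r9

%r9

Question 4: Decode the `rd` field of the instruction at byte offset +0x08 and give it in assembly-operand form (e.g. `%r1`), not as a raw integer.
+0x08: 81 48 ⇒ word 0x4881 (little)
  op=0x4881>>11=0x9 ⇒ lsli (RI)
  rd@[10:7]=0x1 ⇒ %r1
  imm@[6:0]=0x1 ⇒ #1

%r1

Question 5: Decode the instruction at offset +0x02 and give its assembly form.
+0x02: 00 b0 ⇒ word 0xb000 (little)
  opcode bits[15:11]=0x16: noop/N

noop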